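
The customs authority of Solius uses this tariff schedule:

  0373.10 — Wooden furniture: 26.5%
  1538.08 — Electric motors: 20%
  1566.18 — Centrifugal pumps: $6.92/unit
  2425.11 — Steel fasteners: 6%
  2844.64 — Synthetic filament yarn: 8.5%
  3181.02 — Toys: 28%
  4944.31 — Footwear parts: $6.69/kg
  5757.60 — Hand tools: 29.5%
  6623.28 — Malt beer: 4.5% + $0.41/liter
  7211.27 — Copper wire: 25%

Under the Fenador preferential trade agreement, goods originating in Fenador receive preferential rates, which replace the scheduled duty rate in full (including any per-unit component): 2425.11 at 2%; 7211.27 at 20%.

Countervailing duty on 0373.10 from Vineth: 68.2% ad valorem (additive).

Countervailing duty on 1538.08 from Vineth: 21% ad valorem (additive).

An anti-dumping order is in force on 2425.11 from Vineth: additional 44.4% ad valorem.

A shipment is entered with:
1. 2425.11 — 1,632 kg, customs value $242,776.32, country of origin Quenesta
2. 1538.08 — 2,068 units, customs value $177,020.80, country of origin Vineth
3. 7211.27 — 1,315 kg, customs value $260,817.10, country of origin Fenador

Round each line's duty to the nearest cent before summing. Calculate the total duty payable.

$139,308.53

Line 1 (2425.11, Quenesta, 1,632 kg, $242,776.32):
Base rate for 2425.11 is 6%.
2425.11 has an FTA preferential rate, but origin Quenesta is not Fenador; base rate stands.
The additional-duty order on 2425.11 targets Vineth, not Quenesta; it does not apply.
Duty = $242,776.32 × 6% = $14,566.58.
Line 2 (1538.08, Vineth, 2,068 units, $177,020.80):
Base rate for 1538.08 is 20%.
Additional duty on 1538.08 from Vineth: +21%. Applied ad valorem rate: 20% + 21% = 41%.
Duty = $177,020.80 × 41% = $72,578.53.
Line 3 (7211.27, Fenador, 1,315 kg, $260,817.10):
Base rate for 7211.27 is 25%.
Origin Fenador qualifies under the Solius–Fenador agreement and 7211.27 is covered: preferential rate 20% applies instead.
Duty = $260,817.10 × 20% = $52,163.42.
Total = $14,566.58 + $72,578.53 + $52,163.42 = $139,308.53.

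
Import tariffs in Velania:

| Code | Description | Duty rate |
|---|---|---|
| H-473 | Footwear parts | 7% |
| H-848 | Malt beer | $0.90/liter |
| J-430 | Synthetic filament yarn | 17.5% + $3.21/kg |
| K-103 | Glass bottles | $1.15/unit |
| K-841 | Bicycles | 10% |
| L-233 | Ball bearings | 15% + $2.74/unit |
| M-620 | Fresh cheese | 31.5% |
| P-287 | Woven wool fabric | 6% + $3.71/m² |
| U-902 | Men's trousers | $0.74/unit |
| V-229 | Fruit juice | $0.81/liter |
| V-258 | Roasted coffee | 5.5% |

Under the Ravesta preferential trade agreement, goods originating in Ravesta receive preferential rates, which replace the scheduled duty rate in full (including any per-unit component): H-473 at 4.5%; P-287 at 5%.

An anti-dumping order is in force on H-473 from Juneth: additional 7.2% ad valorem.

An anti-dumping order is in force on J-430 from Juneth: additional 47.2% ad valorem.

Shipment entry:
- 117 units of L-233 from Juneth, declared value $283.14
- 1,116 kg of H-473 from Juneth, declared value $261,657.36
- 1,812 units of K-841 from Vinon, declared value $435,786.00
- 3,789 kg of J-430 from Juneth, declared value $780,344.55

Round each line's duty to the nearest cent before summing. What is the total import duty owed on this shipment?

Line 1 (L-233, Juneth, 117 units, $283.14):
Base rate for L-233 is 15% + $2.74/unit.
Duty = $283.14 × 15% + 117 × $2.74 = $363.05.
Line 2 (H-473, Juneth, 1,116 kg, $261,657.36):
Base rate for H-473 is 7%.
H-473 has an FTA preferential rate, but origin Juneth is not Ravesta; base rate stands.
Additional duty on H-473 from Juneth: +7.2%. Applied ad valorem rate: 7% + 7.2% = 14.2%.
Duty = $261,657.36 × 14.2% = $37,155.35.
Line 3 (K-841, Vinon, 1,812 units, $435,786.00):
Base rate for K-841 is 10%.
Duty = $435,786.00 × 10% = $43,578.60.
Line 4 (J-430, Juneth, 3,789 kg, $780,344.55):
Base rate for J-430 is 17.5% + $3.21/kg.
Additional duty on J-430 from Juneth: +47.2%. Applied ad valorem rate: 17.5% + 47.2% = 64.7%.
Duty = $780,344.55 × 64.7% + 3,789 × $3.21 = $517,045.61.
Total = $363.05 + $37,155.35 + $43,578.60 + $517,045.61 = $598,142.61.

$598,142.61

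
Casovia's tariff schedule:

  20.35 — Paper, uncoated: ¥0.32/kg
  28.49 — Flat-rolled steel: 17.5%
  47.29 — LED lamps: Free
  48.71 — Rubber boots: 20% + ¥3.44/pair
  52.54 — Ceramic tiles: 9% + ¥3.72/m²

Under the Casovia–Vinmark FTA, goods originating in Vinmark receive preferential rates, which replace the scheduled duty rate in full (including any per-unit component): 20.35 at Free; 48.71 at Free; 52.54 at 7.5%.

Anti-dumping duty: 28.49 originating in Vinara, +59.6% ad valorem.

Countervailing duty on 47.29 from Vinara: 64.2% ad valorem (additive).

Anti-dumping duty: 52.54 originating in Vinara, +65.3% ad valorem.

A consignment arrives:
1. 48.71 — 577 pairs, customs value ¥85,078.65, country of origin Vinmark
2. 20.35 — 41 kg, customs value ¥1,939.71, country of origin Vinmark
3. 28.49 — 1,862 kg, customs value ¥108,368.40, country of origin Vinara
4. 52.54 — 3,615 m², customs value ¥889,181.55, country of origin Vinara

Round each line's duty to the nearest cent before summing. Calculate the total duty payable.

¥757,661.73

Line 1 (48.71, Vinmark, 577 pairs, ¥85,078.65):
Base rate for 48.71 is 20% + ¥3.44/pair.
Origin Vinmark qualifies under the Casovia–Vinmark agreement and 48.71 is covered: preferential rate Free applies instead.
Duty = ¥85,078.65 × 0% = ¥0.00.
Line 2 (20.35, Vinmark, 41 kg, ¥1,939.71):
Base rate for 20.35 is ¥0.32/kg.
Origin Vinmark qualifies under the Casovia–Vinmark agreement and 20.35 is covered: preferential rate Free applies instead.
Duty = ¥1,939.71 × 0% = ¥0.00.
Line 3 (28.49, Vinara, 1,862 kg, ¥108,368.40):
Base rate for 28.49 is 17.5%.
Additional duty on 28.49 from Vinara: +59.6%. Applied ad valorem rate: 17.5% + 59.6% = 77.1%.
Duty = ¥108,368.40 × 77.1% = ¥83,552.04.
Line 4 (52.54, Vinara, 3,615 m², ¥889,181.55):
Base rate for 52.54 is 9% + ¥3.72/m².
52.54 has an FTA preferential rate, but origin Vinara is not Vinmark; base rate stands.
Additional duty on 52.54 from Vinara: +65.3%. Applied ad valorem rate: 9% + 65.3% = 74.3%.
Duty = ¥889,181.55 × 74.3% + 3,615 × ¥3.72 = ¥674,109.69.
Total = ¥0.00 + ¥0.00 + ¥83,552.04 + ¥674,109.69 = ¥757,661.73.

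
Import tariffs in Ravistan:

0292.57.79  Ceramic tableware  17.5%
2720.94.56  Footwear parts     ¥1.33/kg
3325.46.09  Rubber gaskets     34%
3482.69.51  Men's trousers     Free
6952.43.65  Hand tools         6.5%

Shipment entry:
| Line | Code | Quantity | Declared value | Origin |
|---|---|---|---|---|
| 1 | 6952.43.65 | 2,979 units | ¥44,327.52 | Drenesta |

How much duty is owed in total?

Line 1 (6952.43.65, Drenesta, 2,979 units, ¥44,327.52):
Base rate for 6952.43.65 is 6.5%.
Duty = ¥44,327.52 × 6.5% = ¥2,881.29.

¥2,881.29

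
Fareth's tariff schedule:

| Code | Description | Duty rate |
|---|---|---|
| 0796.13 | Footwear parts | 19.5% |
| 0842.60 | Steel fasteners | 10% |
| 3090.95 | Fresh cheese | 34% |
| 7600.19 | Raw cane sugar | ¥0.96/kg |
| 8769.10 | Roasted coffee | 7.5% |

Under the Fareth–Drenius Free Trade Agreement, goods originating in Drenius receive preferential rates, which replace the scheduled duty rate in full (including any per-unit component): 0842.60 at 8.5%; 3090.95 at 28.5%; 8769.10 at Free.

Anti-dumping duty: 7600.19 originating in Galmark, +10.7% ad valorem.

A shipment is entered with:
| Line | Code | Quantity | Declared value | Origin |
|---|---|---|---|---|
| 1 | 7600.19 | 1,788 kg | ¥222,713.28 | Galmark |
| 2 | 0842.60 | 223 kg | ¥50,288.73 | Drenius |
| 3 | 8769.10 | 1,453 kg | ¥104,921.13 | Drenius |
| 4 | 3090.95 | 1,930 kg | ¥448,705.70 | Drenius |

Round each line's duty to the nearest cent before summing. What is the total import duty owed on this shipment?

Line 1 (7600.19, Galmark, 1,788 kg, ¥222,713.28):
Base rate for 7600.19 is ¥0.96/kg.
Additional duty on 7600.19 from Galmark: +10.7% ad valorem. Applied ad valorem rate = 10.7%.
Duty = ¥222,713.28 × 10.7% + 1,788 × ¥0.96 = ¥25,546.80.
Line 2 (0842.60, Drenius, 223 kg, ¥50,288.73):
Base rate for 0842.60 is 10%.
Origin Drenius qualifies under the Fareth–Drenius agreement and 0842.60 is covered: preferential rate 8.5% applies instead.
Duty = ¥50,288.73 × 8.5% = ¥4,274.54.
Line 3 (8769.10, Drenius, 1,453 kg, ¥104,921.13):
Base rate for 8769.10 is 7.5%.
Origin Drenius qualifies under the Fareth–Drenius agreement and 8769.10 is covered: preferential rate Free applies instead.
Duty = ¥104,921.13 × 0% = ¥0.00.
Line 4 (3090.95, Drenius, 1,930 kg, ¥448,705.70):
Base rate for 3090.95 is 34%.
Origin Drenius qualifies under the Fareth–Drenius agreement and 3090.95 is covered: preferential rate 28.5% applies instead.
Duty = ¥448,705.70 × 28.5% = ¥127,881.12.
Total = ¥25,546.80 + ¥4,274.54 + ¥0.00 + ¥127,881.12 = ¥157,702.46.

¥157,702.46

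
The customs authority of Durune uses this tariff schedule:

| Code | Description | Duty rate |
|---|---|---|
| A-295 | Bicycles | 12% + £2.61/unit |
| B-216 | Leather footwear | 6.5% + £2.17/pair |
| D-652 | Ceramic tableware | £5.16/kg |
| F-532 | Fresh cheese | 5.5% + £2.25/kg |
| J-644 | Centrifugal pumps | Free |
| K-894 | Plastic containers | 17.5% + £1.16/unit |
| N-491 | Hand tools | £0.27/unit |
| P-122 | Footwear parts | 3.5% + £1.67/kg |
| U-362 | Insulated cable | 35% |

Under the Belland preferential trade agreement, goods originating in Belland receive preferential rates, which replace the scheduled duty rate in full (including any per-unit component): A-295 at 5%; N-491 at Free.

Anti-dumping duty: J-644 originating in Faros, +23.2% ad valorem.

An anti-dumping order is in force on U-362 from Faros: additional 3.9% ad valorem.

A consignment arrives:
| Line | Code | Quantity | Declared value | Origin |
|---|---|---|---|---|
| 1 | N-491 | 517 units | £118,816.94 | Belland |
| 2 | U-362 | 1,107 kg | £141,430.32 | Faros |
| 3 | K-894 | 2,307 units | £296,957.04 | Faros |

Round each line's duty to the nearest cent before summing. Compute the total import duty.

£109,659.99

Line 1 (N-491, Belland, 517 units, £118,816.94):
Base rate for N-491 is £0.27/unit.
Origin Belland qualifies under the Durune–Belland agreement and N-491 is covered: preferential rate Free applies instead.
Duty = £118,816.94 × 0% = £0.00.
Line 2 (U-362, Faros, 1,107 kg, £141,430.32):
Base rate for U-362 is 35%.
Additional duty on U-362 from Faros: +3.9%. Applied ad valorem rate: 35% + 3.9% = 38.9%.
Duty = £141,430.32 × 38.9% = £55,016.39.
Line 3 (K-894, Faros, 2,307 units, £296,957.04):
Base rate for K-894 is 17.5% + £1.16/unit.
Duty = £296,957.04 × 17.5% + 2,307 × £1.16 = £54,643.60.
Total = £0.00 + £55,016.39 + £54,643.60 = £109,659.99.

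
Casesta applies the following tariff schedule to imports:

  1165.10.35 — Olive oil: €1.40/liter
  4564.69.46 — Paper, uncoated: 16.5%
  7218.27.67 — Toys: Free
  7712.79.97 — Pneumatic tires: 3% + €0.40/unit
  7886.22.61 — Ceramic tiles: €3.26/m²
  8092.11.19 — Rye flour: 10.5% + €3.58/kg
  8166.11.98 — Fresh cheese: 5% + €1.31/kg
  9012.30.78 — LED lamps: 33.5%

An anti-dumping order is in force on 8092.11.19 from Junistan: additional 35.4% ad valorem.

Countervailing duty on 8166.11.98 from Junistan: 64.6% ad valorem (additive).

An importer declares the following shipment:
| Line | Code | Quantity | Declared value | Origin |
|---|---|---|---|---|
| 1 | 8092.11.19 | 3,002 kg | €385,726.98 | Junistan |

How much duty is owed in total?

Line 1 (8092.11.19, Junistan, 3,002 kg, €385,726.98):
Base rate for 8092.11.19 is 10.5% + €3.58/kg.
Additional duty on 8092.11.19 from Junistan: +35.4%. Applied ad valorem rate: 10.5% + 35.4% = 45.9%.
Duty = €385,726.98 × 45.9% + 3,002 × €3.58 = €187,795.84.

€187,795.84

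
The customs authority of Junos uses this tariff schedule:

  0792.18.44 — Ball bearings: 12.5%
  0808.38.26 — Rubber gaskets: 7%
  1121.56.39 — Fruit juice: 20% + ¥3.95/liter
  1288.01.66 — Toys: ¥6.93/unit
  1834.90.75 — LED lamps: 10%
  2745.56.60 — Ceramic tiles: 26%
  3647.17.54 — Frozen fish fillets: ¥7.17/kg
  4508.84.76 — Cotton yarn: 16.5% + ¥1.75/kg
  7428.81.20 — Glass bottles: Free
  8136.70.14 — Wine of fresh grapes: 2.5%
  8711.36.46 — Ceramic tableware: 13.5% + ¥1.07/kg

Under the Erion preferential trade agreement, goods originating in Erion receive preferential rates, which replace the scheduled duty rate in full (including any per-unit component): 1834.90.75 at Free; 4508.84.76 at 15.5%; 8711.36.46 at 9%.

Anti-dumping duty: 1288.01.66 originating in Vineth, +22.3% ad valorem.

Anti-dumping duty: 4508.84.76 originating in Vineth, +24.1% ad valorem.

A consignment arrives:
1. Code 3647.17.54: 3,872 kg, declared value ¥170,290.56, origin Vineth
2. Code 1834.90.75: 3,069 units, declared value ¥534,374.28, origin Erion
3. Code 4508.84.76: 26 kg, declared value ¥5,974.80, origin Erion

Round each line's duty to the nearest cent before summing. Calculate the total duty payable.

¥28,688.33

Line 1 (3647.17.54, Vineth, 3,872 kg, ¥170,290.56):
Base rate for 3647.17.54 is ¥7.17/kg.
Duty = 3,872 × ¥7.17 = ¥27,762.24.
Line 2 (1834.90.75, Erion, 3,069 units, ¥534,374.28):
Base rate for 1834.90.75 is 10%.
Origin Erion qualifies under the Junos–Erion agreement and 1834.90.75 is covered: preferential rate Free applies instead.
Duty = ¥534,374.28 × 0% = ¥0.00.
Line 3 (4508.84.76, Erion, 26 kg, ¥5,974.80):
Base rate for 4508.84.76 is 16.5% + ¥1.75/kg.
Origin Erion qualifies under the Junos–Erion agreement and 4508.84.76 is covered: preferential rate 15.5% applies instead.
The additional-duty order on 4508.84.76 targets Vineth, not Erion; it does not apply.
Duty = ¥5,974.80 × 15.5% = ¥926.09.
Total = ¥27,762.24 + ¥0.00 + ¥926.09 = ¥28,688.33.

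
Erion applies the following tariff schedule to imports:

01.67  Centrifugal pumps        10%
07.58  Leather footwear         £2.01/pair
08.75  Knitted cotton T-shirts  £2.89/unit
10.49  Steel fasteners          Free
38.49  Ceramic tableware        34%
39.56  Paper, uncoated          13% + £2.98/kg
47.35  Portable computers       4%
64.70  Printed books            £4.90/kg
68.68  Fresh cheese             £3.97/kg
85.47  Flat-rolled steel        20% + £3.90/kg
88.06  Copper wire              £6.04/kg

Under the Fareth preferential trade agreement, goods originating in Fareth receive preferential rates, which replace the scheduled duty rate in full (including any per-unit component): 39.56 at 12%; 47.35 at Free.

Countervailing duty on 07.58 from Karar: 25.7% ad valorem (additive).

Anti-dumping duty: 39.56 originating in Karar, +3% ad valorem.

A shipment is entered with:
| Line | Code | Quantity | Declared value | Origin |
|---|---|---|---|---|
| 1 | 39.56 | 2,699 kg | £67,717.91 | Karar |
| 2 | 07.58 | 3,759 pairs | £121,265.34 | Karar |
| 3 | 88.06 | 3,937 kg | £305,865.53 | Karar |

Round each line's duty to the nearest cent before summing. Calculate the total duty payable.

£81,378.15

Line 1 (39.56, Karar, 2,699 kg, £67,717.91):
Base rate for 39.56 is 13% + £2.98/kg.
39.56 has an FTA preferential rate, but origin Karar is not Fareth; base rate stands.
Additional duty on 39.56 from Karar: +3%. Applied ad valorem rate: 13% + 3% = 16%.
Duty = £67,717.91 × 16% + 2,699 × £2.98 = £18,877.89.
Line 2 (07.58, Karar, 3,759 pairs, £121,265.34):
Base rate for 07.58 is £2.01/pair.
Additional duty on 07.58 from Karar: +25.7% ad valorem. Applied ad valorem rate = 25.7%.
Duty = £121,265.34 × 25.7% + 3,759 × £2.01 = £38,720.78.
Line 3 (88.06, Karar, 3,937 kg, £305,865.53):
Base rate for 88.06 is £6.04/kg.
Duty = 3,937 × £6.04 = £23,779.48.
Total = £18,877.89 + £38,720.78 + £23,779.48 = £81,378.15.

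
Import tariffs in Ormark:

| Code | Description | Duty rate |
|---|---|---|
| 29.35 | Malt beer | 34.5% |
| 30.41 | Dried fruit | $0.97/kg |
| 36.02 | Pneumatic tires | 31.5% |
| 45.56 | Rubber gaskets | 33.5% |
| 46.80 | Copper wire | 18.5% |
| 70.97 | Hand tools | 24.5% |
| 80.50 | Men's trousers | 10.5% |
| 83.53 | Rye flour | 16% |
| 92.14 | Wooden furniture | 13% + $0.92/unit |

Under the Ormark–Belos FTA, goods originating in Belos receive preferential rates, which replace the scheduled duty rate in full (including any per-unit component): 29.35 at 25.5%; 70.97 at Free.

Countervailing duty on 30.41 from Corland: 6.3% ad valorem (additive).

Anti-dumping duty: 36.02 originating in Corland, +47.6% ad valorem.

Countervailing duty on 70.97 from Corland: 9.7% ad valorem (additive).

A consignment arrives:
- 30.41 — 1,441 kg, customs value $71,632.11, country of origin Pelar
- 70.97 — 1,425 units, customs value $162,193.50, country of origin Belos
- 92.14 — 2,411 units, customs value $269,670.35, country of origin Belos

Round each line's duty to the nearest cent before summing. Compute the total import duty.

Line 1 (30.41, Pelar, 1,441 kg, $71,632.11):
Base rate for 30.41 is $0.97/kg.
The additional-duty order on 30.41 targets Corland, not Pelar; it does not apply.
Duty = 1,441 × $0.97 = $1,397.77.
Line 2 (70.97, Belos, 1,425 units, $162,193.50):
Base rate for 70.97 is 24.5%.
Origin Belos qualifies under the Ormark–Belos agreement and 70.97 is covered: preferential rate Free applies instead.
The additional-duty order on 70.97 targets Corland, not Belos; it does not apply.
Duty = $162,193.50 × 0% = $0.00.
Line 3 (92.14, Belos, 2,411 units, $269,670.35):
Base rate for 92.14 is 13% + $0.92/unit.
Origin Belos is the FTA partner but 92.14 is not on the preference list; base rate stands.
Duty = $269,670.35 × 13% + 2,411 × $0.92 = $37,275.27.
Total = $1,397.77 + $0.00 + $37,275.27 = $38,673.04.

$38,673.04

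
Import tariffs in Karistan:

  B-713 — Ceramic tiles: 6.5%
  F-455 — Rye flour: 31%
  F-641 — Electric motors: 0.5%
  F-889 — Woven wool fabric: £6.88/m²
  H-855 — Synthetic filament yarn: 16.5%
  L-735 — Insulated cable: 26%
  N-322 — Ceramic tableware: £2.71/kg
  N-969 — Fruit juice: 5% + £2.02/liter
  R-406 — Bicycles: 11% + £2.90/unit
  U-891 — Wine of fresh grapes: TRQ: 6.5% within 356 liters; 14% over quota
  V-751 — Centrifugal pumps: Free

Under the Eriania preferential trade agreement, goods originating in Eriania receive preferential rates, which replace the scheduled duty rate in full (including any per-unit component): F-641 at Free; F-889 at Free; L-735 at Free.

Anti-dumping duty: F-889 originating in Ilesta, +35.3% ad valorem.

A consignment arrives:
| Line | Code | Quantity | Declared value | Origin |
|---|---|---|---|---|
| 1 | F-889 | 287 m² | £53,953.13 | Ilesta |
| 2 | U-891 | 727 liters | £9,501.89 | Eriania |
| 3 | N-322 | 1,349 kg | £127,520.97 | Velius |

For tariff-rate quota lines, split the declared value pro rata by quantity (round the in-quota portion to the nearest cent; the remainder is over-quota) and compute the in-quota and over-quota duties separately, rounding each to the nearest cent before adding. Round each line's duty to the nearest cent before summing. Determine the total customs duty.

£25,657.10

Line 1 (F-889, Ilesta, 287 m², £53,953.13):
Base rate for F-889 is £6.88/m².
F-889 has an FTA preferential rate, but origin Ilesta is not Eriania; base rate stands.
Additional duty on F-889 from Ilesta: +35.3% ad valorem. Applied ad valorem rate = 35.3%.
Duty = £53,953.13 × 35.3% + 287 × £6.88 = £21,020.01.
Line 2 (U-891, Eriania, 727 liters, £9,501.89):
Code U-891 is under a tariff-rate quota (threshold 356 liters). In-quota: 356 liters at 6.5%; over-quota: 371 liters at 14%.
Pro-rata value split: in-quota = £9,501.89 × 356/727 = £4,652.92; over-quota = £9,501.89 − £4,652.92 = £4,848.97.
In-quota duty = £4,652.92 × 6.5% = £302.44. Over-quota duty = £4,848.97 × 14% = £678.86.
Line duty = £302.44 + £678.86 = £981.30.
Line 3 (N-322, Velius, 1,349 kg, £127,520.97):
Base rate for N-322 is £2.71/kg.
Duty = 1,349 × £2.71 = £3,655.79.
Total = £21,020.01 + £981.30 + £3,655.79 = £25,657.10.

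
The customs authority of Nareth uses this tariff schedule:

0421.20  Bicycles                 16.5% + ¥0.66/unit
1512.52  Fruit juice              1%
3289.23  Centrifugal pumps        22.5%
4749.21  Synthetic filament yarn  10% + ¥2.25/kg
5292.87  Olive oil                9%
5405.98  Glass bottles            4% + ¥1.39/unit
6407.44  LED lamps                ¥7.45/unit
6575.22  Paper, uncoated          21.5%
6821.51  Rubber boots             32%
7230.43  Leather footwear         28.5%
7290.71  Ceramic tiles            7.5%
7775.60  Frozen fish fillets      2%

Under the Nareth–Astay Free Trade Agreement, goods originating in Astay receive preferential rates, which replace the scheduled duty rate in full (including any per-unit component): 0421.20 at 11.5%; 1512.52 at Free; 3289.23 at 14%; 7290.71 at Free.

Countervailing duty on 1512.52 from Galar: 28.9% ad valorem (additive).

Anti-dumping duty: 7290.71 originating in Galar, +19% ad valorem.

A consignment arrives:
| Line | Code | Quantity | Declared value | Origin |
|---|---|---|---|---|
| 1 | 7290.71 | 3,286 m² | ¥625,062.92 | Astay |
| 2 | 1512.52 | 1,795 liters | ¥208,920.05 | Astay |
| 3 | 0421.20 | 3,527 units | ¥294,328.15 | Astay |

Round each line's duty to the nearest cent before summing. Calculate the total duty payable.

Line 1 (7290.71, Astay, 3,286 m², ¥625,062.92):
Base rate for 7290.71 is 7.5%.
Origin Astay qualifies under the Nareth–Astay agreement and 7290.71 is covered: preferential rate Free applies instead.
The additional-duty order on 7290.71 targets Galar, not Astay; it does not apply.
Duty = ¥625,062.92 × 0% = ¥0.00.
Line 2 (1512.52, Astay, 1,795 liters, ¥208,920.05):
Base rate for 1512.52 is 1%.
Origin Astay qualifies under the Nareth–Astay agreement and 1512.52 is covered: preferential rate Free applies instead.
The additional-duty order on 1512.52 targets Galar, not Astay; it does not apply.
Duty = ¥208,920.05 × 0% = ¥0.00.
Line 3 (0421.20, Astay, 3,527 units, ¥294,328.15):
Base rate for 0421.20 is 16.5% + ¥0.66/unit.
Origin Astay qualifies under the Nareth–Astay agreement and 0421.20 is covered: preferential rate 11.5% applies instead.
Duty = ¥294,328.15 × 11.5% = ¥33,847.74.
Total = ¥0.00 + ¥0.00 + ¥33,847.74 = ¥33,847.74.

¥33,847.74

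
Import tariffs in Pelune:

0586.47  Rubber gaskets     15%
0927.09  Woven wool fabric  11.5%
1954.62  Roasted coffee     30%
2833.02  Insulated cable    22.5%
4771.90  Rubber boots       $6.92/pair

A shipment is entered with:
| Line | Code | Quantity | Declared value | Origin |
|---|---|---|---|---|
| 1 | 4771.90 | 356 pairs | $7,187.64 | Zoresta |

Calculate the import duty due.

Line 1 (4771.90, Zoresta, 356 pairs, $7,187.64):
Base rate for 4771.90 is $6.92/pair.
Duty = 356 × $6.92 = $2,463.52.

$2,463.52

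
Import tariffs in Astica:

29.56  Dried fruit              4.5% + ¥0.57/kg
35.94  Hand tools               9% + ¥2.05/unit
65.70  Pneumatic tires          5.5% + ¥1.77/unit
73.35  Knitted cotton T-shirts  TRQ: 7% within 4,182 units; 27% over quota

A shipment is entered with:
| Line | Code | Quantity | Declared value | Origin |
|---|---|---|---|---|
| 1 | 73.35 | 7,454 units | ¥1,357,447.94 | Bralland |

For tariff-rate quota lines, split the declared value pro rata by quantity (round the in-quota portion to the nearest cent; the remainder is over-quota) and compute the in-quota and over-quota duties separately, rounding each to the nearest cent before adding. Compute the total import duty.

¥214,194.14

Line 1 (73.35, Bralland, 7,454 units, ¥1,357,447.94):
Code 73.35 is under a tariff-rate quota (threshold 4,182 units). In-quota: 4,182 units at 7%; over-quota: 3,272 units at 27%.
Pro-rata value split: in-quota = ¥1,357,447.94 × 4,182/7,454 = ¥761,584.02; over-quota = ¥1,357,447.94 − ¥761,584.02 = ¥595,863.92.
In-quota duty = ¥761,584.02 × 7% = ¥53,310.88. Over-quota duty = ¥595,863.92 × 27% = ¥160,883.26.
Line duty = ¥53,310.88 + ¥160,883.26 = ¥214,194.14.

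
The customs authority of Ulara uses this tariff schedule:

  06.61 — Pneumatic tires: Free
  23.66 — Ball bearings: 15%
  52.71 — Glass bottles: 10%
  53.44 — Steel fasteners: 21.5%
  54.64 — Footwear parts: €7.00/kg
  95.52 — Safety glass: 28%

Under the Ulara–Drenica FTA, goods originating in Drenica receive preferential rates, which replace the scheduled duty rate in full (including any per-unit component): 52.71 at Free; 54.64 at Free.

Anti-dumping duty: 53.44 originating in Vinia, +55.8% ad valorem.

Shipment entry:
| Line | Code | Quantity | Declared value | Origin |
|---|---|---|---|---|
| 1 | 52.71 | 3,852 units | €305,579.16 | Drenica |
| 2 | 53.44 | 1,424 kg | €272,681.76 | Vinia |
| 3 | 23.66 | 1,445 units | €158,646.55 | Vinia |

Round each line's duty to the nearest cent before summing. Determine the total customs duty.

Line 1 (52.71, Drenica, 3,852 units, €305,579.16):
Base rate for 52.71 is 10%.
Origin Drenica qualifies under the Ulara–Drenica agreement and 52.71 is covered: preferential rate Free applies instead.
Duty = €305,579.16 × 0% = €0.00.
Line 2 (53.44, Vinia, 1,424 kg, €272,681.76):
Base rate for 53.44 is 21.5%.
Additional duty on 53.44 from Vinia: +55.8%. Applied ad valorem rate: 21.5% + 55.8% = 77.3%.
Duty = €272,681.76 × 77.3% = €210,783.00.
Line 3 (23.66, Vinia, 1,445 units, €158,646.55):
Base rate for 23.66 is 15%.
Duty = €158,646.55 × 15% = €23,796.98.
Total = €0.00 + €210,783.00 + €23,796.98 = €234,579.98.

€234,579.98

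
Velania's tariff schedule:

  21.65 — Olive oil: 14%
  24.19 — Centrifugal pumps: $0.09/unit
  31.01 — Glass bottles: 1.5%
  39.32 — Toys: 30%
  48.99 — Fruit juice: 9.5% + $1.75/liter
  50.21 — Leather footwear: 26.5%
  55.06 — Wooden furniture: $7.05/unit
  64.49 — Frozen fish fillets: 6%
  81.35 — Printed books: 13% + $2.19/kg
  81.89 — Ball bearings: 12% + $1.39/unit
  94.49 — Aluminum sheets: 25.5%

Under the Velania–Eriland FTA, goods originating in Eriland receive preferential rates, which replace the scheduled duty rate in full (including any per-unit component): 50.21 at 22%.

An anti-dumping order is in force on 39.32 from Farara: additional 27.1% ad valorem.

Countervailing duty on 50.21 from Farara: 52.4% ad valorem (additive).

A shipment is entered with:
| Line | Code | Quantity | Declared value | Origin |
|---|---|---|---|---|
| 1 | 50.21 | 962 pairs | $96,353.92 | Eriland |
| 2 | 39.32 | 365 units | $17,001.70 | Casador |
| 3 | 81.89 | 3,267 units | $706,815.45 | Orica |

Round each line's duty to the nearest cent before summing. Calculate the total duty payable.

$115,657.35

Line 1 (50.21, Eriland, 962 pairs, $96,353.92):
Base rate for 50.21 is 26.5%.
Origin Eriland qualifies under the Velania–Eriland agreement and 50.21 is covered: preferential rate 22% applies instead.
The additional-duty order on 50.21 targets Farara, not Eriland; it does not apply.
Duty = $96,353.92 × 22% = $21,197.86.
Line 2 (39.32, Casador, 365 units, $17,001.70):
Base rate for 39.32 is 30%.
The additional-duty order on 39.32 targets Farara, not Casador; it does not apply.
Duty = $17,001.70 × 30% = $5,100.51.
Line 3 (81.89, Orica, 3,267 units, $706,815.45):
Base rate for 81.89 is 12% + $1.39/unit.
Duty = $706,815.45 × 12% + 3,267 × $1.39 = $89,358.98.
Total = $21,197.86 + $5,100.51 + $89,358.98 = $115,657.35.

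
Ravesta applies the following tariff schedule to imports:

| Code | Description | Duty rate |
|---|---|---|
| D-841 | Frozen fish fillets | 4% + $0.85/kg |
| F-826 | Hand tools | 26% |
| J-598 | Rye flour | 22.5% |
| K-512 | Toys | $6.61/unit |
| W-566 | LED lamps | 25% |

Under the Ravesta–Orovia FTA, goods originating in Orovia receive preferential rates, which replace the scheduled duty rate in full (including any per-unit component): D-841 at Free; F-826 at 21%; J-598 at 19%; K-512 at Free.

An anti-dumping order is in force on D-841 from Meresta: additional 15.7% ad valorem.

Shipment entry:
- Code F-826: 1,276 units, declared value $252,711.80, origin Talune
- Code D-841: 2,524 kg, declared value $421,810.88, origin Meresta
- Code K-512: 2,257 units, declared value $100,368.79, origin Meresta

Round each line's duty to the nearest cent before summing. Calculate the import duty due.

$165,865.98

Line 1 (F-826, Talune, 1,276 units, $252,711.80):
Base rate for F-826 is 26%.
F-826 has an FTA preferential rate, but origin Talune is not Orovia; base rate stands.
Duty = $252,711.80 × 26% = $65,705.07.
Line 2 (D-841, Meresta, 2,524 kg, $421,810.88):
Base rate for D-841 is 4% + $0.85/kg.
D-841 has an FTA preferential rate, but origin Meresta is not Orovia; base rate stands.
Additional duty on D-841 from Meresta: +15.7%. Applied ad valorem rate: 4% + 15.7% = 19.7%.
Duty = $421,810.88 × 19.7% + 2,524 × $0.85 = $85,242.14.
Line 3 (K-512, Meresta, 2,257 units, $100,368.79):
Base rate for K-512 is $6.61/unit.
K-512 has an FTA preferential rate, but origin Meresta is not Orovia; base rate stands.
Duty = 2,257 × $6.61 = $14,918.77.
Total = $65,705.07 + $85,242.14 + $14,918.77 = $165,865.98.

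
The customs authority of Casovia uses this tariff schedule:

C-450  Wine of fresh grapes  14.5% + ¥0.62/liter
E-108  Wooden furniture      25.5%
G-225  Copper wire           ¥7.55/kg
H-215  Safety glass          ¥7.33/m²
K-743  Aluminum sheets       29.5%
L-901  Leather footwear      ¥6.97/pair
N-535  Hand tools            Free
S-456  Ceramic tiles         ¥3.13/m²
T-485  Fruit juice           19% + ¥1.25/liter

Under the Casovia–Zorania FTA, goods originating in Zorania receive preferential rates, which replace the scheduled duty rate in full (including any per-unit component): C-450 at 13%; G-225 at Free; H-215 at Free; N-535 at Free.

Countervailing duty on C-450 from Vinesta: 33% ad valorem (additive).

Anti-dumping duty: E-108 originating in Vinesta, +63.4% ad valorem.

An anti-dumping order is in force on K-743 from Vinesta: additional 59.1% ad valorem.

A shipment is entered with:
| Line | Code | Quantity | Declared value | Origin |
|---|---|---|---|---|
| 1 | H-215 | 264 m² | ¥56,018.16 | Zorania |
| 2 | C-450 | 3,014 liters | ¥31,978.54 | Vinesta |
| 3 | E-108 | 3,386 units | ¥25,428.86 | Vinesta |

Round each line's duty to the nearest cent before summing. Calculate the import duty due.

¥39,664.75

Line 1 (H-215, Zorania, 264 m², ¥56,018.16):
Base rate for H-215 is ¥7.33/m².
Origin Zorania qualifies under the Casovia–Zorania agreement and H-215 is covered: preferential rate Free applies instead.
Duty = ¥56,018.16 × 0% = ¥0.00.
Line 2 (C-450, Vinesta, 3,014 liters, ¥31,978.54):
Base rate for C-450 is 14.5% + ¥0.62/liter.
C-450 has an FTA preferential rate, but origin Vinesta is not Zorania; base rate stands.
Additional duty on C-450 from Vinesta: +33%. Applied ad valorem rate: 14.5% + 33% = 47.5%.
Duty = ¥31,978.54 × 47.5% + 3,014 × ¥0.62 = ¥17,058.49.
Line 3 (E-108, Vinesta, 3,386 units, ¥25,428.86):
Base rate for E-108 is 25.5%.
Additional duty on E-108 from Vinesta: +63.4%. Applied ad valorem rate: 25.5% + 63.4% = 88.9%.
Duty = ¥25,428.86 × 88.9% = ¥22,606.26.
Total = ¥0.00 + ¥17,058.49 + ¥22,606.26 = ¥39,664.75.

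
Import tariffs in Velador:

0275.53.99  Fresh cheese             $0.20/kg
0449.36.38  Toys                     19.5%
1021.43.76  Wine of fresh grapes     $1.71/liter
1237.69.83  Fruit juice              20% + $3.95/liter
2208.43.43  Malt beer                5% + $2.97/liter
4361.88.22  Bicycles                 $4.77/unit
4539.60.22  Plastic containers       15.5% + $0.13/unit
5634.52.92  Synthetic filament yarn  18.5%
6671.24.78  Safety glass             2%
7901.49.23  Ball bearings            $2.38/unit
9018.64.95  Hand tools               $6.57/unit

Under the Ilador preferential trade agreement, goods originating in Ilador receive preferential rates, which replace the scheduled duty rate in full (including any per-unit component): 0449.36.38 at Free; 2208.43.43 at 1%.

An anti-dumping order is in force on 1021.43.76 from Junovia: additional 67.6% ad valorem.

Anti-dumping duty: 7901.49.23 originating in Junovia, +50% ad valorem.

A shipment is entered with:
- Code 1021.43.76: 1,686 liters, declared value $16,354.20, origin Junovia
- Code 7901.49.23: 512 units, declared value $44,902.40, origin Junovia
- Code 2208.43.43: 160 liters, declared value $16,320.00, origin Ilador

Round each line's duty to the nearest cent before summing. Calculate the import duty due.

$37,771.46

Line 1 (1021.43.76, Junovia, 1,686 liters, $16,354.20):
Base rate for 1021.43.76 is $1.71/liter.
Additional duty on 1021.43.76 from Junovia: +67.6% ad valorem. Applied ad valorem rate = 67.6%.
Duty = $16,354.20 × 67.6% + 1,686 × $1.71 = $13,938.50.
Line 2 (7901.49.23, Junovia, 512 units, $44,902.40):
Base rate for 7901.49.23 is $2.38/unit.
Additional duty on 7901.49.23 from Junovia: +50% ad valorem. Applied ad valorem rate = 50%.
Duty = $44,902.40 × 50% + 512 × $2.38 = $23,669.76.
Line 3 (2208.43.43, Ilador, 160 liters, $16,320.00):
Base rate for 2208.43.43 is 5% + $2.97/liter.
Origin Ilador qualifies under the Velador–Ilador agreement and 2208.43.43 is covered: preferential rate 1% applies instead.
Duty = $16,320.00 × 1% = $163.20.
Total = $13,938.50 + $23,669.76 + $163.20 = $37,771.46.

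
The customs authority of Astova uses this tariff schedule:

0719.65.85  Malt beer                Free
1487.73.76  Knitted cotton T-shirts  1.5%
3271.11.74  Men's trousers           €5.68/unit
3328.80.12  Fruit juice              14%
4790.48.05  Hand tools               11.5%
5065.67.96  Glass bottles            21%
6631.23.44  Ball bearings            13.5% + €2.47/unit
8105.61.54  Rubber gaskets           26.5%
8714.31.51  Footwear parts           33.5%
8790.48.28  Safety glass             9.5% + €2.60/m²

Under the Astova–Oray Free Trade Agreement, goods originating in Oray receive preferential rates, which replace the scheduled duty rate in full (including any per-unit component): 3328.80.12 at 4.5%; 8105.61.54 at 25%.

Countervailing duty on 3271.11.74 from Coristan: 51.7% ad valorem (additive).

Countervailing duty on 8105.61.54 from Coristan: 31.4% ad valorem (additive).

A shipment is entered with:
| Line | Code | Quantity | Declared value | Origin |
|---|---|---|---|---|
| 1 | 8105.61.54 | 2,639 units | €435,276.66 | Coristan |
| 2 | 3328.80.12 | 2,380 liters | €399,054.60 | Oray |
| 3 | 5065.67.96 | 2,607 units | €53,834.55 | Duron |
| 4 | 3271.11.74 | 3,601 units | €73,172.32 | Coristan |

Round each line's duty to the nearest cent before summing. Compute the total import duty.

Line 1 (8105.61.54, Coristan, 2,639 units, €435,276.66):
Base rate for 8105.61.54 is 26.5%.
8105.61.54 has an FTA preferential rate, but origin Coristan is not Oray; base rate stands.
Additional duty on 8105.61.54 from Coristan: +31.4%. Applied ad valorem rate: 26.5% + 31.4% = 57.9%.
Duty = €435,276.66 × 57.9% = €252,025.19.
Line 2 (3328.80.12, Oray, 2,380 liters, €399,054.60):
Base rate for 3328.80.12 is 14%.
Origin Oray qualifies under the Astova–Oray agreement and 3328.80.12 is covered: preferential rate 4.5% applies instead.
Duty = €399,054.60 × 4.5% = €17,957.46.
Line 3 (5065.67.96, Duron, 2,607 units, €53,834.55):
Base rate for 5065.67.96 is 21%.
Duty = €53,834.55 × 21% = €11,305.26.
Line 4 (3271.11.74, Coristan, 3,601 units, €73,172.32):
Base rate for 3271.11.74 is €5.68/unit.
Additional duty on 3271.11.74 from Coristan: +51.7% ad valorem. Applied ad valorem rate = 51.7%.
Duty = €73,172.32 × 51.7% + 3,601 × €5.68 = €58,283.77.
Total = €252,025.19 + €17,957.46 + €11,305.26 + €58,283.77 = €339,571.68.

€339,571.68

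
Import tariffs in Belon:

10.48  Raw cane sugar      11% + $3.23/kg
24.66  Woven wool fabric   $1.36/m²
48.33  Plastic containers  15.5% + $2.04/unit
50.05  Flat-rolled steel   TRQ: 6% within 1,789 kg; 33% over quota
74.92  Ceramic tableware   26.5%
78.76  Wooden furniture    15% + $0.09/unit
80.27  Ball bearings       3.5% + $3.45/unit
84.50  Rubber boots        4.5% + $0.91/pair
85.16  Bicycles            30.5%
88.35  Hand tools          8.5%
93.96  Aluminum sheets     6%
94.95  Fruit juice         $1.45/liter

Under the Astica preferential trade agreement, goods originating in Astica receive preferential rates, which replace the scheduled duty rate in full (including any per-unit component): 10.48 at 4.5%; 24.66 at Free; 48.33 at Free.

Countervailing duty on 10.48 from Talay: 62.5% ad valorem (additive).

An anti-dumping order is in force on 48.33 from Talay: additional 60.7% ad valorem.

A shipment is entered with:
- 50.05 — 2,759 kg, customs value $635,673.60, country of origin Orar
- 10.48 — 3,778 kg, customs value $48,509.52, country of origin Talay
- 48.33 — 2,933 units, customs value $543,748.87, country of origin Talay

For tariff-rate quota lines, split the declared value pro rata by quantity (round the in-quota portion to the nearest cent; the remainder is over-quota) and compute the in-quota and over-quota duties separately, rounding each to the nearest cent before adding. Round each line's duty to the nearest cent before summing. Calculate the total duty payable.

$566,659.58

Line 1 (50.05, Orar, 2,759 kg, $635,673.60):
Code 50.05 is under a tariff-rate quota (threshold 1,789 kg). In-quota: 1,789 kg at 6%; over-quota: 970 kg at 33%.
Pro-rata value split: in-quota = $635,673.60 × 1,789/2,759 = $412,185.60; over-quota = $635,673.60 − $412,185.60 = $223,488.00.
In-quota duty = $412,185.60 × 6% = $24,731.14. Over-quota duty = $223,488.00 × 33% = $73,751.04.
Line duty = $24,731.14 + $73,751.04 = $98,482.18.
Line 2 (10.48, Talay, 3,778 kg, $48,509.52):
Base rate for 10.48 is 11% + $3.23/kg.
10.48 has an FTA preferential rate, but origin Talay is not Astica; base rate stands.
Additional duty on 10.48 from Talay: +62.5%. Applied ad valorem rate: 11% + 62.5% = 73.5%.
Duty = $48,509.52 × 73.5% + 3,778 × $3.23 = $47,857.44.
Line 3 (48.33, Talay, 2,933 units, $543,748.87):
Base rate for 48.33 is 15.5% + $2.04/unit.
48.33 has an FTA preferential rate, but origin Talay is not Astica; base rate stands.
Additional duty on 48.33 from Talay: +60.7%. Applied ad valorem rate: 15.5% + 60.7% = 76.2%.
Duty = $543,748.87 × 76.2% + 2,933 × $2.04 = $420,319.96.
Total = $98,482.18 + $47,857.44 + $420,319.96 = $566,659.58.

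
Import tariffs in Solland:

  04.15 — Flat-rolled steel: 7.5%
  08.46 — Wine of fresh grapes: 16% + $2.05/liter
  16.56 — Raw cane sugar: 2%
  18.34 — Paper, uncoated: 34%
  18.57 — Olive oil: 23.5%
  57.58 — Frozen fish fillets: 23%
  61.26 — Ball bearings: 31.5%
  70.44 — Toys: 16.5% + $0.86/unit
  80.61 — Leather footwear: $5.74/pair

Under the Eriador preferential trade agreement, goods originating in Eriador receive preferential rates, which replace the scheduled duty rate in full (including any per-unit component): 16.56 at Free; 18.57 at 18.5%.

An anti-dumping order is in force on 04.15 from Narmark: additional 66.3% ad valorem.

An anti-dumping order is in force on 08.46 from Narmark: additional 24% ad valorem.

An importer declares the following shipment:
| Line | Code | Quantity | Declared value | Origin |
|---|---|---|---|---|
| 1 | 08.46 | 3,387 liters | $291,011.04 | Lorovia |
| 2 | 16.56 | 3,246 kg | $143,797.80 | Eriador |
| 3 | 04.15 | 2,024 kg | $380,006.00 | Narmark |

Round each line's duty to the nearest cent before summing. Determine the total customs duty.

$333,949.55

Line 1 (08.46, Lorovia, 3,387 liters, $291,011.04):
Base rate for 08.46 is 16% + $2.05/liter.
The additional-duty order on 08.46 targets Narmark, not Lorovia; it does not apply.
Duty = $291,011.04 × 16% + 3,387 × $2.05 = $53,505.12.
Line 2 (16.56, Eriador, 3,246 kg, $143,797.80):
Base rate for 16.56 is 2%.
Origin Eriador qualifies under the Solland–Eriador agreement and 16.56 is covered: preferential rate Free applies instead.
Duty = $143,797.80 × 0% = $0.00.
Line 3 (04.15, Narmark, 2,024 kg, $380,006.00):
Base rate for 04.15 is 7.5%.
Additional duty on 04.15 from Narmark: +66.3%. Applied ad valorem rate: 7.5% + 66.3% = 73.8%.
Duty = $380,006.00 × 73.8% = $280,444.43.
Total = $53,505.12 + $0.00 + $280,444.43 = $333,949.55.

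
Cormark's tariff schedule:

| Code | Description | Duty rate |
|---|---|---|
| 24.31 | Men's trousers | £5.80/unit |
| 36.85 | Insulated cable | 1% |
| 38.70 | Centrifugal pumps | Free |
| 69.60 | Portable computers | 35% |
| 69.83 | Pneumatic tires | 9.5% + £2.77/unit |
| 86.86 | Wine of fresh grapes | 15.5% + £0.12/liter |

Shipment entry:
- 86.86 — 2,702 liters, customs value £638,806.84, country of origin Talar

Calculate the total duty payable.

Line 1 (86.86, Talar, 2,702 liters, £638,806.84):
Base rate for 86.86 is 15.5% + £0.12/liter.
Duty = £638,806.84 × 15.5% + 2,702 × £0.12 = £99,339.30.

£99,339.30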